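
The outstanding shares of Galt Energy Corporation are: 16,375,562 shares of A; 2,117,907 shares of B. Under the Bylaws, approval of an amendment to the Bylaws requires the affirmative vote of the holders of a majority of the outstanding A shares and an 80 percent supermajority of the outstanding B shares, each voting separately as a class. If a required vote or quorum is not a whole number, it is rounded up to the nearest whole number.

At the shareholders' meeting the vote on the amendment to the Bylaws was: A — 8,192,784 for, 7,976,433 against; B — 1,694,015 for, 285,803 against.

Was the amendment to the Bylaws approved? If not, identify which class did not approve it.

A: a majority of 16375562 is 8187782; 8,187,782 required, 8,192,784 in favor — approved.
B: 4/5 of 2117907 = 1694325.60, rounded up to 1694326; 1,694,326 required, 1,694,015 in favor — not approved.

Not approved — the B shares did not give the required vote.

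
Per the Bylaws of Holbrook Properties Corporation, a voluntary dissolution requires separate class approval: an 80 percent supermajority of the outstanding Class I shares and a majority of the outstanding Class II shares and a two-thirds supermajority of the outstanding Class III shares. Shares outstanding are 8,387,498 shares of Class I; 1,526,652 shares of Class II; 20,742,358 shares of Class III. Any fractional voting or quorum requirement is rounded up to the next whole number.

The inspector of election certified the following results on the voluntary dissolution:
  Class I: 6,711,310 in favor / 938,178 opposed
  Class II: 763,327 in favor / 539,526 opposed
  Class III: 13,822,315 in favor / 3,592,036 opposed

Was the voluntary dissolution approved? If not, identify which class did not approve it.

Class I: 4/5 of 8387498 = 6709998.40, rounded up to 6709999; 6,709,999 required, 6,711,310 in favor — approved.
Class II: a majority of 1526652 is 763327; 763,327 required, 763,327 in favor — approved.
Class III: 2/3 of 20742358 = 13828238.67, rounded up to 13828239; 13,828,239 required, 13,822,315 in favor — not approved.

Not approved — the Class III shares did not give the required vote.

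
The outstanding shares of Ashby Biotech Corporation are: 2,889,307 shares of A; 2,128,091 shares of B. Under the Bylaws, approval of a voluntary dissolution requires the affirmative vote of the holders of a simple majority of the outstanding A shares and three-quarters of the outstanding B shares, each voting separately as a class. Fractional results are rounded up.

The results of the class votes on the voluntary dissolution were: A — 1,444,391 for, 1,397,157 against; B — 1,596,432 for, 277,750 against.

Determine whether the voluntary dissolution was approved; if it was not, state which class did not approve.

Not approved — the A shares did not give the required vote.

A: a majority of 2889307 is 1444654; 1,444,654 required, 1,444,391 in favor — not approved.
B: 3/4 of 2128091 = 1596068.25, rounded up to 1596069; 1,596,069 required, 1,596,432 in favor — approved.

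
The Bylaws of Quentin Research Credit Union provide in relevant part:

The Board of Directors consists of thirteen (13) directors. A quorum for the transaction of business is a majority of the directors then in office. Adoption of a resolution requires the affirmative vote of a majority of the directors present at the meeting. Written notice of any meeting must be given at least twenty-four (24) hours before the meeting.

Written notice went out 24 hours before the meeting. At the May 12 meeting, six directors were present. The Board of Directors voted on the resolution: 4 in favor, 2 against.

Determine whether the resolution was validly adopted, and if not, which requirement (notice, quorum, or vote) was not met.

Notice: 24 hours given; 24 required (24 ≥ 24). Satisfied.
Quorum: 6 present; quorum is 7. Not satisfied.
Vote: the resolution requires a majority of the directors present (6). A majority of 6 is 4, so 4 affirmative votes are needed; 4 voted in favor. Satisfied. (Moot — without a quorum no business can be validly transacted.)

Invalid — quorum requirement not satisfied.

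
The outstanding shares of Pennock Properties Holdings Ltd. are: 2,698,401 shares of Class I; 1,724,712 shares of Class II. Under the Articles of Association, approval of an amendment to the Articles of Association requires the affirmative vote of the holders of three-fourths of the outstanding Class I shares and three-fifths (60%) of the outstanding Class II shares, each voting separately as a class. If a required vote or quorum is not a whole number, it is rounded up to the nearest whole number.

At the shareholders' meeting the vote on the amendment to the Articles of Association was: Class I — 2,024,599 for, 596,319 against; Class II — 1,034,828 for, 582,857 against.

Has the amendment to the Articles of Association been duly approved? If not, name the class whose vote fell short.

Approved — every class gave the required vote.

Class I: 3/4 of 2698401 = 2023800.75, rounded up to 2023801; 2,023,801 required, 2,024,599 in favor — approved.
Class II: 3/5 of 1724712 = 1034827.20, rounded up to 1034828; 1,034,828 required, 1,034,828 in favor — approved.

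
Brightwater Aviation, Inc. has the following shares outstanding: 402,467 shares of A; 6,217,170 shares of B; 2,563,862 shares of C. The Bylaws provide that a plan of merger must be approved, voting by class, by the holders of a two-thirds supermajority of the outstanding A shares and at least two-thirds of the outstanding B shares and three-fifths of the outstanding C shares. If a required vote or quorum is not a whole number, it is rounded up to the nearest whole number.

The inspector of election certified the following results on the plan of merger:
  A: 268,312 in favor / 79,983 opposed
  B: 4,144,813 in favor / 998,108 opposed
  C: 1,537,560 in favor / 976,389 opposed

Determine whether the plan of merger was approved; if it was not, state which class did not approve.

Not approved — the C shares did not give the required vote.

A: 2/3 of 402467 = 268311.33, rounded up to 268312; 268,312 required, 268,312 in favor — approved.
B: 2/3 of 6217170 = 4144780; 4,144,780 required, 4,144,813 in favor — approved.
C: 3/5 of 2563862 = 1538317.20, rounded up to 1538318; 1,538,318 required, 1,537,560 in favor — not approved.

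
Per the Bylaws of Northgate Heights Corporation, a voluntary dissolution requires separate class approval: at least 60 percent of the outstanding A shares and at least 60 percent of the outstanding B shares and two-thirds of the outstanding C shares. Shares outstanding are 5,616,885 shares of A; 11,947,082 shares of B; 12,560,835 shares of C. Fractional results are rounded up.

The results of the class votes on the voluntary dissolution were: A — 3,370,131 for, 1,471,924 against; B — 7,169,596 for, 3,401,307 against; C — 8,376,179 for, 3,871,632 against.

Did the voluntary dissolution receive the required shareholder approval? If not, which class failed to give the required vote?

A: 3/5 of 5616885 = 3370131; 3,370,131 required, 3,370,131 in favor — approved.
B: 3/5 of 11947082 = 7168249.20, rounded up to 7168250; 7,168,250 required, 7,169,596 in favor — approved.
C: 2/3 of 12560835 = 8373890; 8,373,890 required, 8,376,179 in favor — approved.

Approved — every class gave the required vote.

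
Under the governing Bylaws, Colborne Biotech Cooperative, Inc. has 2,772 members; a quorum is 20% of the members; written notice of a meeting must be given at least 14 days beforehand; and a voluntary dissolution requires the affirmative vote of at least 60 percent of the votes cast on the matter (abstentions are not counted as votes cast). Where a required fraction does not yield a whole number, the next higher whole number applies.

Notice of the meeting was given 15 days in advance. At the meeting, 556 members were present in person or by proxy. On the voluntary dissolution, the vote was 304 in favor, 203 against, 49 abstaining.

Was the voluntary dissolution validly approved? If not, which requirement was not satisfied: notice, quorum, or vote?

Notice: 15 days given; 14 required. Satisfied.
Quorum: 20% of 2,772 = 554.40, rounded up to 555; 556 present. Satisfied.
Vote: requires three-fifths of the votes cast (556 − 49 abstaining = 507); 3/5 of 507 = 304.20, rounded up to 305, so 305 needed; 304 in favor. Not satisfied.

Invalid — vote requirement not satisfied.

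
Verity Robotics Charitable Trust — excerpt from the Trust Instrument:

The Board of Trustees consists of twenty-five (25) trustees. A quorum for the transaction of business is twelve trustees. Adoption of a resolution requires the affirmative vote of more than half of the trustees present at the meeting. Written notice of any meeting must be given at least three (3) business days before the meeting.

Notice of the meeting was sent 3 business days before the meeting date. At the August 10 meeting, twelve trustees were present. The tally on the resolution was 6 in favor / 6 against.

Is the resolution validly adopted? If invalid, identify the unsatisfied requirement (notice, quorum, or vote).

Notice: 3 business days given; 3 required (3 ≥ 3). Satisfied.
Quorum: 12 present; quorum is 12. Satisfied.
Vote: the resolution requires a majority of the trustees present (12). A majority of 12 is 7, so 7 affirmative votes are needed; 6 voted in favor. Not satisfied.

Invalid — vote requirement not satisfied.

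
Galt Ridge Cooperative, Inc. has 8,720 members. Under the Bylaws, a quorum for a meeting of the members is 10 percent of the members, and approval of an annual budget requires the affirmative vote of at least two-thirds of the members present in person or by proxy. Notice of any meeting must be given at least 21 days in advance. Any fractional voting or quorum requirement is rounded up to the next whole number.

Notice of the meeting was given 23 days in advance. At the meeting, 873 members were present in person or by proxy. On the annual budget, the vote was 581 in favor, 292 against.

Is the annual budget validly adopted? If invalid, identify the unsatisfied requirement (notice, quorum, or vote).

Invalid — vote requirement not satisfied.

Notice: 23 days given; 21 required. Satisfied.
Quorum: 10% of 8,720 = 872; 873 present. Satisfied.
Vote: requires two-thirds of those present (873); 2/3 of 873 = 582, so 582 needed; 581 in favor. Not satisfied.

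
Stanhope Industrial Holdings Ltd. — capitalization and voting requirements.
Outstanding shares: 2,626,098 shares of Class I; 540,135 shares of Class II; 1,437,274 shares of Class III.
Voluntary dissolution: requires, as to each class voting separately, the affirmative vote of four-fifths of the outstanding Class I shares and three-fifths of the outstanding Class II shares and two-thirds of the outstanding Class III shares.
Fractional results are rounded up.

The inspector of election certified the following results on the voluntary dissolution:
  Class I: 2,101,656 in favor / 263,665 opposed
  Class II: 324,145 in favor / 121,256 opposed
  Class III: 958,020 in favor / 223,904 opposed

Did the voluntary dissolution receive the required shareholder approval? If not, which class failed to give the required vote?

Class I: 4/5 of 2626098 = 2100878.40, rounded up to 2100879; 2,100,879 required, 2,101,656 in favor — approved.
Class II: 3/5 of 540135 = 324081; 324,081 required, 324,145 in favor — approved.
Class III: 2/3 of 1437274 = 958182.67, rounded up to 958183; 958,183 required, 958,020 in favor — not approved.

Not approved — the Class III shares did not give the required vote.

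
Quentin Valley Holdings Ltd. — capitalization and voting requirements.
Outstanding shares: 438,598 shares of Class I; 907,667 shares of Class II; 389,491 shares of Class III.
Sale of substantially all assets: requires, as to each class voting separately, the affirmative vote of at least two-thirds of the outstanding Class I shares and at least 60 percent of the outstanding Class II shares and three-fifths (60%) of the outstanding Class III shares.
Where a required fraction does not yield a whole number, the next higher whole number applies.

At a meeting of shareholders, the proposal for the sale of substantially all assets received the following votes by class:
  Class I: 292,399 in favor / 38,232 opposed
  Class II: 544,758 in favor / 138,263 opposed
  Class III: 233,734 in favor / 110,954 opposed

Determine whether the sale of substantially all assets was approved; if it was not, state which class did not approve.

Class I: 2/3 of 438598 = 292398.67, rounded up to 292399; 292,399 required, 292,399 in favor — approved.
Class II: 3/5 of 907667 = 544600.20, rounded up to 544601; 544,601 required, 544,758 in favor — approved.
Class III: 3/5 of 389491 = 233694.60, rounded up to 233695; 233,695 required, 233,734 in favor — approved.

Approved — every class gave the required vote.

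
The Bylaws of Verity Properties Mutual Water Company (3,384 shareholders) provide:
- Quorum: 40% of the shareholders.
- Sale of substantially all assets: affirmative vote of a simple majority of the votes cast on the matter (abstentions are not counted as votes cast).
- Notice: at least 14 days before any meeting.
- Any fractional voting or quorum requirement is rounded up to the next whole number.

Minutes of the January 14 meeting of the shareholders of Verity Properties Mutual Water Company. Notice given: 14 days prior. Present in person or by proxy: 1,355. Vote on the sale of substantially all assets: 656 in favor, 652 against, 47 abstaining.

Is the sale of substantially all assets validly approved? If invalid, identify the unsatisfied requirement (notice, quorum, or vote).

Notice: 14 days given; 14 required. Satisfied.
Quorum: 40% of 3,384 = 1,353.60, rounded up to 1,354; 1,355 present. Satisfied.
Vote: requires a majority of the votes cast (1,355 − 47 abstaining = 1,308); a majority of 1308 is 655, so 655 needed; 656 in favor. Satisfied.

Valid — all requirements satisfied.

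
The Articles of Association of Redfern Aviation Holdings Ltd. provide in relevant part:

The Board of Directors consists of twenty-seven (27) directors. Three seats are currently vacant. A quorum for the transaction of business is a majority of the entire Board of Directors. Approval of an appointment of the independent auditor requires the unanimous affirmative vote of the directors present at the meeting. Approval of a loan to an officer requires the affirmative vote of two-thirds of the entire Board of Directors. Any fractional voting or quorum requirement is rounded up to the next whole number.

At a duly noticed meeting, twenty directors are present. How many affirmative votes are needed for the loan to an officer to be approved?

The loan to an officer requires two-thirds of the entire Board of Directors (27).
2/3 of 27 = 18.

18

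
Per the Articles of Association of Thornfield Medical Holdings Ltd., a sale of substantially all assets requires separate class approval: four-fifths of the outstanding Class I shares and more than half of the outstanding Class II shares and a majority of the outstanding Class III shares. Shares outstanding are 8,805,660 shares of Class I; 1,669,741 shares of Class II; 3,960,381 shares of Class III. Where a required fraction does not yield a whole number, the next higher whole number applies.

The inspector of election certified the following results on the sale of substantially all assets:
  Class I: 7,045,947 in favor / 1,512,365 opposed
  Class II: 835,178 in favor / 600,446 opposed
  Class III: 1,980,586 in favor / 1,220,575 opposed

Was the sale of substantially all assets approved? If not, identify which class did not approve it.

Class I: 4/5 of 8805660 = 7044528; 7,044,528 required, 7,045,947 in favor — approved.
Class II: a majority of 1669741 is 834871; 834,871 required, 835,178 in favor — approved.
Class III: a majority of 3960381 is 1980191; 1,980,191 required, 1,980,586 in favor — approved.

Approved — every class gave the required vote.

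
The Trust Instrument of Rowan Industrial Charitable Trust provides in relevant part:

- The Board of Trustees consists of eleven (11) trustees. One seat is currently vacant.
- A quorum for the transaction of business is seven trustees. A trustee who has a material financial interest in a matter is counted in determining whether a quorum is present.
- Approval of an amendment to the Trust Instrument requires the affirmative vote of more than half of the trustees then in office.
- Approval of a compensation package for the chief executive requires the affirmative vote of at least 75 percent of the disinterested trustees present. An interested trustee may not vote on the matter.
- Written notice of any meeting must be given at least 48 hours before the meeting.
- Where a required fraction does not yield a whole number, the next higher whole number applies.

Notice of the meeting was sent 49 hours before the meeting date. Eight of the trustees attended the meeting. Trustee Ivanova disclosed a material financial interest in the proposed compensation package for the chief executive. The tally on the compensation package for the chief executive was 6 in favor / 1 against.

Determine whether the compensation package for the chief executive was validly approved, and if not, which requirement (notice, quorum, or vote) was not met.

Valid — all requirements satisfied.

Notice: 49 hours given; 48 required (49 ≥ 48). Satisfied.
Quorum: 8 present (interested trustees count toward quorum); quorum is 7. Satisfied.
Vote: the compensation package for the chief executive requires three-fourths of the disinterested trustees present (8 − 1 = 7). 3/4 of 7 = 5.25, rounded up to 6, so 6 affirmative votes are needed; 6 voted in favor. Satisfied.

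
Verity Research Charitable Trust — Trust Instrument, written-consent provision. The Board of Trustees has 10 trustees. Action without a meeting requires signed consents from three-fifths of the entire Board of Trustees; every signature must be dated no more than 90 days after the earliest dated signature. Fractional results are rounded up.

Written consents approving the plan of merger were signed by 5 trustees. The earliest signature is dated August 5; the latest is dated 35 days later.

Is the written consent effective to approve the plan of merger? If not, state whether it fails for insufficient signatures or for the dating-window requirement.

Not effective — insufficient signatures.

Signatures required: three-fifths of 10 — 3/5 of 10 = 6, so 6 needed; 5 signed. Insufficient.
Dating window: the latest signature is 35 days after the earliest; the limit is 90 days. Within the window.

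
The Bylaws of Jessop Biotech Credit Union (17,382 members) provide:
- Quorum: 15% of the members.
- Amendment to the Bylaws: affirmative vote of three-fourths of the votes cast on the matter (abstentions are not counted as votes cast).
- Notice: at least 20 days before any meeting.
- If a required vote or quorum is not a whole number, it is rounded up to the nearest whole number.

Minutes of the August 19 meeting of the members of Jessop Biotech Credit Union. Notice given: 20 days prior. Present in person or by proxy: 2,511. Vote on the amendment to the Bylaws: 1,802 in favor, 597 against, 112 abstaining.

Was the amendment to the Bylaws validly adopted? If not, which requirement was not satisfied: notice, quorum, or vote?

Invalid — quorum requirement not satisfied.

Notice: 20 days given; 20 required. Satisfied.
Quorum: 15% of 17,382 = 2,607.30, rounded up to 2,608; 2,511 present. Not satisfied.
Vote: requires three-fourths of the votes cast (2,511 − 112 abstaining = 2,399); 3/4 of 2399 = 1799.25, rounded up to 1800, so 1,800 needed; 1,802 in favor. Satisfied.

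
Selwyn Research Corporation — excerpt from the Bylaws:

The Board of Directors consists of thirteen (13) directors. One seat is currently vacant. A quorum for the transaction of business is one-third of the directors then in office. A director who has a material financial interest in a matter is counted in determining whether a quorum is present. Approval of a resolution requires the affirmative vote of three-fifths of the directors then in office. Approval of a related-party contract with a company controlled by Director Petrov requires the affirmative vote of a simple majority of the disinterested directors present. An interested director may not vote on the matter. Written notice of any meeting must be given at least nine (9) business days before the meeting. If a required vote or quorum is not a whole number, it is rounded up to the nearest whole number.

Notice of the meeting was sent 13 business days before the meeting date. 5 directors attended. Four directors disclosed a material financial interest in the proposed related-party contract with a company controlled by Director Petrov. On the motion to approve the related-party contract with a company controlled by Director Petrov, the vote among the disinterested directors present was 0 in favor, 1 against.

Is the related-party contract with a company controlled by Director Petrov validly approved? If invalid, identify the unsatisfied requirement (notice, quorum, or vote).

Invalid — vote requirement not satisfied.

Notice: 13 business days given; 9 required (13 ≥ 9). Satisfied.
Quorum: 5 present (interested directors count toward quorum); quorum is 4. Satisfied.
Vote: the related-party contract with a company controlled by Director Petrov requires a majority of the disinterested directors present (5 − 4 = 1). A majority of 1 is 1, so 1 affirmative vote is needed; 0 voted in favor. Not satisfied.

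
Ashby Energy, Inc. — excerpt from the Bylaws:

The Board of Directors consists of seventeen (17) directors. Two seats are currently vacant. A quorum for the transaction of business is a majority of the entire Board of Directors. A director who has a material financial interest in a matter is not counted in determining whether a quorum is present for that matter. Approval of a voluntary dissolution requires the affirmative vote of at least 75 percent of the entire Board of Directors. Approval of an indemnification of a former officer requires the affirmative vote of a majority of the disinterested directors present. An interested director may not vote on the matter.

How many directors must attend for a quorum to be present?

9

A majority of 17 is 9.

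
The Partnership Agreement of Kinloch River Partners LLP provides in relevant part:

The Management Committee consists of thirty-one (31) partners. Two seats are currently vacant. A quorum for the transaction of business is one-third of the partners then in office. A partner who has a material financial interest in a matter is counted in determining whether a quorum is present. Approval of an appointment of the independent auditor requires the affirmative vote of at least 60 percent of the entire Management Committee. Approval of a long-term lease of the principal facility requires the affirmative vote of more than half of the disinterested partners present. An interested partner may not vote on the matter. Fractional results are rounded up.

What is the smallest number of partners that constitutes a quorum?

10

1/3 of 29 = 9.67, rounded up to 10.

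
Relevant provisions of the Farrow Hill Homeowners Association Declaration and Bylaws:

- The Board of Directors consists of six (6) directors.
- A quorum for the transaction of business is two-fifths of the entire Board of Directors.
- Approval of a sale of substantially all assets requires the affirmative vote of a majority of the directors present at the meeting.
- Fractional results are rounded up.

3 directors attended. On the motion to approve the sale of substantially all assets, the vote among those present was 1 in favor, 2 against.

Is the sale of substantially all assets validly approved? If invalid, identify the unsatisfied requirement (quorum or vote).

Quorum: 3 present; quorum is 3. Satisfied.
Vote: the sale of substantially all assets requires a majority of the directors present (3). A majority of 3 is 2, so 2 affirmative votes are needed; 1 voted in favor. Not satisfied.

Invalid — vote requirement not satisfied.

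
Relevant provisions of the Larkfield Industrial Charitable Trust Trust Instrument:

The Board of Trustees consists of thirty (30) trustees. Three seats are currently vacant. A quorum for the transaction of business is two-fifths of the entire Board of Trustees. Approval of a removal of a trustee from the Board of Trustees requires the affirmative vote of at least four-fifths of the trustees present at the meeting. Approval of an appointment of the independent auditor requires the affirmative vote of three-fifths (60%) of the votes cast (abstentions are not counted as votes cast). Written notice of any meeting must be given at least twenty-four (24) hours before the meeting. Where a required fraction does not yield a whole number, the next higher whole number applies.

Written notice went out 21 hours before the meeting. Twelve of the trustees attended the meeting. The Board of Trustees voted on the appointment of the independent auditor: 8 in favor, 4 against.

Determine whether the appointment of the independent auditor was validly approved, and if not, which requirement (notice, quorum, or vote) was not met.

Notice: 21 hours given; 24 required (21 < 24). Not satisfied.
Quorum: 12 present; quorum is 12. Satisfied.
Vote: the appointment of the independent auditor requires three-fifths of the votes cast (12). 3/5 of 12 = 7.20, rounded up to 8, so 8 affirmative votes are needed; 8 voted in favor. Satisfied.

Invalid — notice requirement not satisfied.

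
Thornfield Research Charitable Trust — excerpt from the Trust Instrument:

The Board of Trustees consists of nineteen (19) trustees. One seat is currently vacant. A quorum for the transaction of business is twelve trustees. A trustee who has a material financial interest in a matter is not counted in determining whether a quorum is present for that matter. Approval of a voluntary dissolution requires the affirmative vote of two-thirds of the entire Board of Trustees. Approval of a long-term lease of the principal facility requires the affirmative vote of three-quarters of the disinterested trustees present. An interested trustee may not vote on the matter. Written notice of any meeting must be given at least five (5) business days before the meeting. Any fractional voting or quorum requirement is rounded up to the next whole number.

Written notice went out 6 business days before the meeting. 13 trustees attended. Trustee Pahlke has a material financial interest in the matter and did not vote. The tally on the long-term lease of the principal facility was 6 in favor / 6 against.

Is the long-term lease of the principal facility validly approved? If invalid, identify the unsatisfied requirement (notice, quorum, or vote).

Invalid — vote requirement not satisfied.

Notice: 6 business days given; 5 required (6 ≥ 5). Satisfied.
Quorum: 13 present, but the 1 interested trustee does not count, leaving 12. Quorum is 12. Satisfied.
Vote: the long-term lease of the principal facility requires three-fourths of the disinterested trustees present (13 − 1 = 12). 3/4 of 12 = 9, so 9 affirmative votes are needed; 6 voted in favor. Not satisfied.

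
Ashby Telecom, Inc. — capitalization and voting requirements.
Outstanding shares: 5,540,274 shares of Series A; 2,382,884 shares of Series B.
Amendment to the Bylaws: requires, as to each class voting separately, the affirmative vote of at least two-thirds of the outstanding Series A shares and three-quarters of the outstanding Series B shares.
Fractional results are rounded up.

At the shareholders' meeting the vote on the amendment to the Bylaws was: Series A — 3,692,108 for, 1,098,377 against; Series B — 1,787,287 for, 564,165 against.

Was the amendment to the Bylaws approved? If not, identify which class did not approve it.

Not approved — the Series A shares did not give the required vote.

Series A: 2/3 of 5540274 = 3693516; 3,693,516 required, 3,692,108 in favor — not approved.
Series B: 3/4 of 2382884 = 1787163; 1,787,163 required, 1,787,287 in favor — approved.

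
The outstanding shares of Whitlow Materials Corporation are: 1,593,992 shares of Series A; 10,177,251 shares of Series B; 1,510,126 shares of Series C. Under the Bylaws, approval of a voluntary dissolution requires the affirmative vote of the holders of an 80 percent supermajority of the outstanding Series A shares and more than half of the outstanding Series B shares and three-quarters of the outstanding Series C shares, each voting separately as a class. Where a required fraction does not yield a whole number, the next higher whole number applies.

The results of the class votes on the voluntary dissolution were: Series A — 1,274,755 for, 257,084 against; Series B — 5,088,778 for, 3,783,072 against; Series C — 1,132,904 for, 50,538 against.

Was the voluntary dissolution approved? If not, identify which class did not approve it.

Series A: 4/5 of 1593992 = 1275193.60, rounded up to 1275194; 1,275,194 required, 1,274,755 in favor — not approved.
Series B: a majority of 10177251 is 5088626; 5,088,626 required, 5,088,778 in favor — approved.
Series C: 3/4 of 1510126 = 1132594.50, rounded up to 1132595; 1,132,595 required, 1,132,904 in favor — approved.

Not approved — the Series A shares did not give the required vote.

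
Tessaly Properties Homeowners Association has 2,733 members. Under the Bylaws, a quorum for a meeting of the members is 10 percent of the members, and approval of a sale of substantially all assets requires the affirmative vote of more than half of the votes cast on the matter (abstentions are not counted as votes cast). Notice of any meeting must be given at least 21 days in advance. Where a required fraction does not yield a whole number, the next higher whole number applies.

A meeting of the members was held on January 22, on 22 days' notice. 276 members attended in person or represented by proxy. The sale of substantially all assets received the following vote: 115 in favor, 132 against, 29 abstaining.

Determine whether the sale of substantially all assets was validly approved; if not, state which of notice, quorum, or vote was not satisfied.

Invalid — vote requirement not satisfied.

Notice: 22 days given; 21 required. Satisfied.
Quorum: 10% of 2,733 = 273.30, rounded up to 274; 276 present. Satisfied.
Vote: requires a majority of the votes cast (276 − 29 abstaining = 247); a majority of 247 is 124, so 124 needed; 115 in favor. Not satisfied.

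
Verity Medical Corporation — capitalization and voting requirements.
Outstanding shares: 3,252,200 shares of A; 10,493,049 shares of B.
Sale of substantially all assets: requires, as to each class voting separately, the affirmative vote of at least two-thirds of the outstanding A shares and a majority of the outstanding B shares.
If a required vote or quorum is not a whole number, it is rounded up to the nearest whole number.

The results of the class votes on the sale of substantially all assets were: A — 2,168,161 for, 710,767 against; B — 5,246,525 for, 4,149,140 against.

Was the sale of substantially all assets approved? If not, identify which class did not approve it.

A: 2/3 of 3252200 = 2168133.33, rounded up to 2168134; 2,168,134 required, 2,168,161 in favor — approved.
B: a majority of 10493049 is 5246525; 5,246,525 required, 5,246,525 in favor — approved.

Approved — every class gave the required vote.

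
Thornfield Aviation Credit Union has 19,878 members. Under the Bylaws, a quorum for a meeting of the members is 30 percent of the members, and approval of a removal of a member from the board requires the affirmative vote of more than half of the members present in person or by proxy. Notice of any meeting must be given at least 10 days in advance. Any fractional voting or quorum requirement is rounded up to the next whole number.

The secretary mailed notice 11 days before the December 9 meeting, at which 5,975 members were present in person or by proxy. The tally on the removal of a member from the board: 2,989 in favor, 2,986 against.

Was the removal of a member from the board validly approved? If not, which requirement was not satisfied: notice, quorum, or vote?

Notice: 11 days given; 10 required. Satisfied.
Quorum: 30% of 19,878 = 5,963.40, rounded up to 5,964; 5,975 present. Satisfied.
Vote: requires a majority of those present (5,975); a majority of 5975 is 2988, so 2,988 needed; 2,989 in favor. Satisfied.

Valid — all requirements satisfied.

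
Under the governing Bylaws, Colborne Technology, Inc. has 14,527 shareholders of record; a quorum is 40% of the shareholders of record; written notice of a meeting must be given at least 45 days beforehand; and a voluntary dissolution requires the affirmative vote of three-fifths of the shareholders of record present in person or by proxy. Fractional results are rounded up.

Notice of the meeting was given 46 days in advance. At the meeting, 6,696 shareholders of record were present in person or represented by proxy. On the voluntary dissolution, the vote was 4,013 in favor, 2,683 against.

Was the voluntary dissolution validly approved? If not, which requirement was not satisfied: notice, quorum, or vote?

Notice: 46 days given; 45 required. Satisfied.
Quorum: 40% of 14,527 = 5,810.80, rounded up to 5,811; 6,696 present. Satisfied.
Vote: requires three-fifths of those present (6,696); 3/5 of 6696 = 4017.60, rounded up to 4018, so 4,018 needed; 4,013 in favor. Not satisfied.

Invalid — vote requirement not satisfied.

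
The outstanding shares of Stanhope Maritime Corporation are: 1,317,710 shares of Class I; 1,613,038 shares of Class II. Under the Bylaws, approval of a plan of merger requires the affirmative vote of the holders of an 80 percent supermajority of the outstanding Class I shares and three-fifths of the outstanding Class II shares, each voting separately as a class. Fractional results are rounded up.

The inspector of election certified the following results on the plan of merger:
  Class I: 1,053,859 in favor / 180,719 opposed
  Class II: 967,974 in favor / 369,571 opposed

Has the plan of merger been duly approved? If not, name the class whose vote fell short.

Not approved — the Class I shares did not give the required vote.

Class I: 4/5 of 1317710 = 1054168; 1,054,168 required, 1,053,859 in favor — not approved.
Class II: 3/5 of 1613038 = 967822.80, rounded up to 967823; 967,823 required, 967,974 in favor — approved.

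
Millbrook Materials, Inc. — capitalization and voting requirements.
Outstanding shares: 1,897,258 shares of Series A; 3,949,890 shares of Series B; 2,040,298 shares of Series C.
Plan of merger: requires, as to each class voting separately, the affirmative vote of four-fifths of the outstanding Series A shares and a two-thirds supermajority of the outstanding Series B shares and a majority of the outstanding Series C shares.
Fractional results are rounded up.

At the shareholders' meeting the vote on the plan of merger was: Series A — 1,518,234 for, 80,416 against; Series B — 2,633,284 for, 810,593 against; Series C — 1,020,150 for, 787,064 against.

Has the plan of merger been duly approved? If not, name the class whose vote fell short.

Approved — every class gave the required vote.

Series A: 4/5 of 1897258 = 1517806.40, rounded up to 1517807; 1,517,807 required, 1,518,234 in favor — approved.
Series B: 2/3 of 3949890 = 2633260; 2,633,260 required, 2,633,284 in favor — approved.
Series C: a majority of 2040298 is 1020150; 1,020,150 required, 1,020,150 in favor — approved.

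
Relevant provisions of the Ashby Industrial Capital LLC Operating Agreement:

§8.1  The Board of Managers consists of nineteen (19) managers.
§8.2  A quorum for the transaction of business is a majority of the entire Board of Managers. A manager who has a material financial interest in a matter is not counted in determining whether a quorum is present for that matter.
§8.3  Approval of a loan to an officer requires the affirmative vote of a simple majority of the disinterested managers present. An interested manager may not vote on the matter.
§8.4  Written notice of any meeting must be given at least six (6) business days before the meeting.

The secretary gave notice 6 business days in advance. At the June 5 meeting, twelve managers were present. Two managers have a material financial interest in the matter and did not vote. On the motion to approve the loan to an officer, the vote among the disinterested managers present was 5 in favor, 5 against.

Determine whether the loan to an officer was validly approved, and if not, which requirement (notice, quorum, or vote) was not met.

Invalid — vote requirement not satisfied.

Notice: 6 business days given; 6 required (6 ≥ 6). Satisfied.
Quorum: 12 present, but the 2 interested managers do not count, leaving 10. Quorum is 10. Satisfied.
Vote: the loan to an officer requires a majority of the disinterested managers present (12 − 2 = 10). A majority of 10 is 6, so 6 affirmative votes are needed; 5 voted in favor. Not satisfied.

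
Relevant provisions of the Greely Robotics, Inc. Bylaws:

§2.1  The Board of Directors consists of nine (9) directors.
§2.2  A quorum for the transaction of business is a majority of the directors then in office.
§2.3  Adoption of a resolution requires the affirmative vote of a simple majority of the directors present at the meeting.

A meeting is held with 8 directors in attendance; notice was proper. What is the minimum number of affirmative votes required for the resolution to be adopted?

The resolution requires a majority of the directors present (8).
A majority of 8 is 5.

5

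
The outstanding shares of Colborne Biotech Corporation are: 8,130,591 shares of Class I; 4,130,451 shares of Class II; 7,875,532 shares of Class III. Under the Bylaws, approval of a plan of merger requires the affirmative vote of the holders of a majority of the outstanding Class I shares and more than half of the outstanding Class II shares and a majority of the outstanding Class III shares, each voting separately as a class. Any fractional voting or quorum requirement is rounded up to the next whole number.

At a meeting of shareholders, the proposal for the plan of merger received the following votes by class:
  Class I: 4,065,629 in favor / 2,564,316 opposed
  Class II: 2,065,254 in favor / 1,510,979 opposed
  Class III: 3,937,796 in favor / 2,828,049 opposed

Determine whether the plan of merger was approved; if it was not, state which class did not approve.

Class I: a majority of 8130591 is 4065296; 4,065,296 required, 4,065,629 in favor — approved.
Class II: a majority of 4130451 is 2065226; 2,065,226 required, 2,065,254 in favor — approved.
Class III: a majority of 7875532 is 3937767; 3,937,767 required, 3,937,796 in favor — approved.

Approved — every class gave the required vote.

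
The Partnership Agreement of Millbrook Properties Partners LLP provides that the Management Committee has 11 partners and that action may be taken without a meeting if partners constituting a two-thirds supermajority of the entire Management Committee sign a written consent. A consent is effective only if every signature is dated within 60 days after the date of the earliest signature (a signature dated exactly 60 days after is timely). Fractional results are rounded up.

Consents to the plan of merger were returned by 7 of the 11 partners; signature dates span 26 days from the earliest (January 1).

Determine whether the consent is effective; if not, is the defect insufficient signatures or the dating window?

Not effective — insufficient signatures.

Signatures required: a two-thirds supermajority of 11 — 2/3 of 11 = 7.33, rounded up to 8, so 8 needed; 7 signed. Insufficient.
Dating window: the latest signature is 26 days after the earliest; the limit is 60 days. Within the window.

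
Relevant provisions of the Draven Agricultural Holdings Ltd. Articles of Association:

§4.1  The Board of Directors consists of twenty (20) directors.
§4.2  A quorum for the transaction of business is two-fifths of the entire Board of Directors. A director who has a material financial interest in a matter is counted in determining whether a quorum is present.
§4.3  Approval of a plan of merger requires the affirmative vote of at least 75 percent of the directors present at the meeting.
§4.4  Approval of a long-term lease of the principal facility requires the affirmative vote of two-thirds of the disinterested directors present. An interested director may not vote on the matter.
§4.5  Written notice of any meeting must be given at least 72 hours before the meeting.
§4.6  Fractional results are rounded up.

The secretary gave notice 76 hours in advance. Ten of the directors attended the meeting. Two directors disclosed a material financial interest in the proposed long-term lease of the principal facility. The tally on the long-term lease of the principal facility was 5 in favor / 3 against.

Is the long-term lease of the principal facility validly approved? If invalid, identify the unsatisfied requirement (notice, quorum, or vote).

Notice: 76 hours given; 72 required (76 ≥ 72). Satisfied.
Quorum: 10 present (interested directors count toward quorum); quorum is 8. Satisfied.
Vote: the long-term lease of the principal facility requires two-thirds of the disinterested directors present (10 − 2 = 8). 2/3 of 8 = 5.33, rounded up to 6, so 6 affirmative votes are needed; 5 voted in favor. Not satisfied.

Invalid — vote requirement not satisfied.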